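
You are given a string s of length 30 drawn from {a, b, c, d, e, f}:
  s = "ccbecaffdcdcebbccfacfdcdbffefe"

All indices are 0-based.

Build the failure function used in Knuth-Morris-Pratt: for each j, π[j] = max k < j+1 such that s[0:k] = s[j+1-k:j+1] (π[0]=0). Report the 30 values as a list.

π[0] = 0
j=1 s[j]='c': π[1]=1 (border 'c')
j=2 s[j]='b': k: 1→0; π[2]=0 (border '')
j=3 s[j]='e': π[3]=0 (border '')
j=4 s[j]='c': π[4]=1 (border 'c')
j=5 s[j]='a': k: 1→0; π[5]=0 (border '')
j=6 s[j]='f': π[6]=0 (border '')
j=7 s[j]='f': π[7]=0 (border '')
j=8 s[j]='d': π[8]=0 (border '')
j=9 s[j]='c': π[9]=1 (border 'c')
j=10 s[j]='d': k: 1→0; π[10]=0 (border '')
j=11 s[j]='c': π[11]=1 (border 'c')
j=12 s[j]='e': k: 1→0; π[12]=0 (border '')
j=13 s[j]='b': π[13]=0 (border '')
j=14 s[j]='b': π[14]=0 (border '')
j=15 s[j]='c': π[15]=1 (border 'c')
j=16 s[j]='c': π[16]=2 (border 'cc')
j=17 s[j]='f': k: 2→1→0; π[17]=0 (border '')
j=18 s[j]='a': π[18]=0 (border '')
j=19 s[j]='c': π[19]=1 (border 'c')
j=20 s[j]='f': k: 1→0; π[20]=0 (border '')
j=21 s[j]='d': π[21]=0 (border '')
j=22 s[j]='c': π[22]=1 (border 'c')
j=23 s[j]='d': k: 1→0; π[23]=0 (border '')
j=24 s[j]='b': π[24]=0 (border '')
j=25 s[j]='f': π[25]=0 (border '')
j=26 s[j]='f': π[26]=0 (border '')
j=27 s[j]='e': π[27]=0 (border '')
j=28 s[j]='f': π[28]=0 (border '')
j=29 s[j]='e': π[29]=0 (border '')

[0, 1, 0, 0, 1, 0, 0, 0, 0, 1, 0, 1, 0, 0, 0, 1, 2, 0, 0, 1, 0, 0, 1, 0, 0, 0, 0, 0, 0, 0]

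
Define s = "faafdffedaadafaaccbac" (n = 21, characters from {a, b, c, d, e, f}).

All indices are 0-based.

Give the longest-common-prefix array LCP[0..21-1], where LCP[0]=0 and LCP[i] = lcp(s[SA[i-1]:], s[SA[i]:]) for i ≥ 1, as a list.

sorted suffixes:
  #0 SA[0]=14  'aaccbac'
  #1 SA[1]=9  'aadafaaccbac'
  #2 SA[2]=1  'aafdffedaadafaaccbac'
  #3 SA[3]=19  'ac'
  #4 SA[4]=15  'accbac'
  #5 SA[5]=10  'adafaaccbac'
  #6 SA[6]=12  'afaaccbac'
  #7 SA[7]=2  'afdffedaadafaaccbac'
  #8 SA[8]=18  'bac'
  #9 SA[9]=20  'c'
  #10 SA[10]=17  'cbac'
  #11 SA[11]=16  'ccbac'
  #12 SA[12]=8  'daadafaaccbac'
  #13 SA[13]=11  'dafaaccbac'
  #14 SA[14]=4  'dffedaadafaaccbac'
  #15 SA[15]=7  'edaadafaaccbac'
  #16 SA[16]=13  'faaccbac'
  #17 SA[17]=0  'faafdffedaadafaaccbac'
  #18 SA[18]=3  'fdffedaadafaaccbac'
  #19 SA[19]=6  'fedaadafaaccbac'
  #20 SA[20]=5  'ffedaadafaaccbac'

SA = [14, 9, 1, 19, 15, 10, 12, 2, 18, 20, 17, 16, 8, 11, 4, 7, 13, 0, 3, 6, 5]
rank  pair      lcp
   1  s[14:],s[9:]  2  'aa'
   2  s[9:],s[1:]  2  'aa'
   3  s[1:],s[19:]  1  'a'
   4  s[19:],s[15:]  2  'ac'
   5  s[15:],s[10:]  1  'a'
   6  s[10:],s[12:]  1  'a'
   7  s[12:],s[2:]  2  'af'
   8  s[2:],s[18:]  0  ''
   9  s[18:],s[20:]  0  ''
  10  s[20:],s[17:]  1  'c'
  11  s[17:],s[16:]  1  'c'
  12  s[16:],s[8:]  0  ''
  13  s[8:],s[11:]  2  'da'
  14  s[11:],s[4:]  1  'd'
  15  s[4:],s[7:]  0  ''
  16  s[7:],s[13:]  0  ''
  17  s[13:],s[0:]  3  'faa'
  18  s[0:],s[3:]  1  'f'
  19  s[3:],s[6:]  1  'f'
  20  s[6:],s[5:]  1  'f'

[0, 2, 2, 1, 2, 1, 1, 2, 0, 0, 1, 1, 0, 2, 1, 0, 0, 3, 1, 1, 1]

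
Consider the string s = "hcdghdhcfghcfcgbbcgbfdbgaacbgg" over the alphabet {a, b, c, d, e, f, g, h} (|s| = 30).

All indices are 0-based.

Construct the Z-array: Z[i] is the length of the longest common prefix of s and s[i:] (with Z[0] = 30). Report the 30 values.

[30, 0, 0, 0, 1, 0, 2, 0, 0, 0, 2, 0, 0, 0, 0, 0, 0, 0, 0, 0, 0, 0, 0, 0, 0, 0, 0, 0, 0, 0]

Z[0]=30
i=1: outside box; Z[1]=0
i=2: outside box; Z[2]=0
i=3: outside box; Z[3]=0
i=4: outside box; Z[4]=1 scan→box=[4,5)
i=5: outside box; Z[5]=0
i=6: outside box; Z[6]=2 scan→box=[6,8)
i=7: min(r-i=1, Z[1]=0)=0; Z[7]=0
i=8: outside box; Z[8]=0
i=9: outside box; Z[9]=0
i=10: outside box; Z[10]=2 scan→box=[10,12)
i=11: min(r-i=1, Z[1]=0)=0; Z[11]=0
i=12: outside box; Z[12]=0
i=13: outside box; Z[13]=0
i=14: outside box; Z[14]=0
i=15: outside box; Z[15]=0
i=16: outside box; Z[16]=0
i=17: outside box; Z[17]=0
i=18: outside box; Z[18]=0
i=19: outside box; Z[19]=0
i=20: outside box; Z[20]=0
i=21: outside box; Z[21]=0
i=22: outside box; Z[22]=0
i=23: outside box; Z[23]=0
i=24: outside box; Z[24]=0
i=25: outside box; Z[25]=0
i=26: outside box; Z[26]=0
i=27: outside box; Z[27]=0
i=28: outside box; Z[28]=0
i=29: outside box; Z[29]=0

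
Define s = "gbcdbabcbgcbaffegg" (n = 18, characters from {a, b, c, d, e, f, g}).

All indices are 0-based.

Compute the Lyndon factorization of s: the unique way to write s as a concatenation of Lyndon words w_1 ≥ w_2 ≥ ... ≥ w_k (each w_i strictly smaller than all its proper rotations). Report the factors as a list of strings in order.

["g", "bcd", "b", "abcbgcbaffegg"]

emit factor 1: 'g' (i=0, period=1)
emit factor 2: 'bcd' (i=1, period=3)
emit factor 3: 'b' (i=4, period=1)
emit factor 4: 'abcbgcbaffegg' (i=5, period=13)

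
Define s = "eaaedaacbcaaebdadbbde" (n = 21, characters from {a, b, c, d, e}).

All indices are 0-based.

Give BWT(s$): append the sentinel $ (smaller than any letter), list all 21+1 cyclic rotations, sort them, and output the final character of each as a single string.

rank  rotation                last
    0  $eaaedaacbcaaebdadbbde  e
    1  aacbcaaebdadbbde$eaaed  d
    2  aaebdadbbde$eaaedaacbc  c
    3  aaedaacbcaaebdadbbde$e  e
    4  acbcaaebdadbbde$eaaeda  a
    5  adbbde$eaaedaacbcaaebd  d
    6  aebdadbbde$eaaedaacbca  a
    7  aedaacbcaaebdadbbde$ea  a
    8  bbde$eaaedaacbcaaebdad  d
    9  bcaaebdadbbde$eaaedaac  c
   10  bdadbbde$eaaedaacbcaae  e
   11  bde$eaaedaacbcaaebdadb  b
   12  caaebdadbbde$eaaedaacb  b
   13  cbcaaebdadbbde$eaaedaa  a
   14  daacbcaaebdadbbde$eaae  e
   15  dadbbde$eaaedaacbcaaeb  b
   16  dbbde$eaaedaacbcaaebda  a
   17  de$eaaedaacbcaaebdadbb  b
   18  e$eaaedaacbcaaebdadbbd  d
   19  eaaedaacbcaaebdadbbde$  $
   20  ebdadbbde$eaaedaacbcaa  a
   21  edaacbcaaebdadbbde$eaa  a

edceadaadcebbaebabd$aa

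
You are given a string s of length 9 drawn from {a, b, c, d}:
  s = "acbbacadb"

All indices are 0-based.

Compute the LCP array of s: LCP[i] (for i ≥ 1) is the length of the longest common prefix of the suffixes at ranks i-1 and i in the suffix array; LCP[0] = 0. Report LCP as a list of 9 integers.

[0, 2, 1, 0, 1, 1, 0, 1, 0]

sorted suffixes:
  #0 SA[0]=4  'acadb'
  #1 SA[1]=0  'acbbacadb'
  #2 SA[2]=6  'adb'
  #3 SA[3]=8  'b'
  #4 SA[4]=3  'bacadb'
  #5 SA[5]=2  'bbacadb'
  #6 SA[6]=5  'cadb'
  #7 SA[7]=1  'cbbacadb'
  #8 SA[8]=7  'db'

SA = [4, 0, 6, 8, 3, 2, 5, 1, 7]
[i] adj suffixes → lcp
  [1] 4/0 → 2 ('ac')
  [2] 0/6 → 1 ('a')
  [3] 6/8 → 0 ('')
  [4] 8/3 → 1 ('b')
  [5] 3/2 → 1 ('b')
  [6] 2/5 → 0 ('')
  [7] 5/1 → 1 ('c')
  [8] 1/7 → 0 ('')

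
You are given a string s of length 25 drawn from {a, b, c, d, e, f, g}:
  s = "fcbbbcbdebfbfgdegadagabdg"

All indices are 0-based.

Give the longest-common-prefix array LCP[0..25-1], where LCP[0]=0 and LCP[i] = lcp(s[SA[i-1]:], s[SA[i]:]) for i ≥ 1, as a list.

sorted suffixes:
  #0 SA[0]=21  'abdg'
  #1 SA[1]=17  'adagabdg'
  #2 SA[2]=19  'agabdg'
  #3 SA[3]=2  'bbbcbdebfbfgdegadagabdg'
  #4 SA[4]=3  'bbcbdebfbfgdegadagabdg'
  #5 SA[5]=4  'bcbdebfbfgdegadagabdg'
  #6 SA[6]=6  'bdebfbfgdegadagabdg'
  #7 SA[7]=22  'bdg'
  #8 SA[8]=9  'bfbfgdegadagabdg'
  #9 SA[9]=11  'bfgdegadagabdg'
  #10 SA[10]=1  'cbbbcbdebfbfgdegadagabdg'
  #11 SA[11]=5  'cbdebfbfgdegadagabdg'
  #12 SA[12]=18  'dagabdg'
  #13 SA[13]=7  'debfbfgdegadagabdg'
  #14 SA[14]=14  'degadagabdg'
  #15 SA[15]=23  'dg'
  #16 SA[16]=8  'ebfbfgdegadagabdg'
  #17 SA[17]=15  'egadagabdg'
  #18 SA[18]=10  'fbfgdegadagabdg'
  #19 SA[19]=0  'fcbbbcbdebfbfgdegadagabdg'
  #20 SA[20]=12  'fgdegadagabdg'
  #21 SA[21]=24  'g'
  #22 SA[22]=20  'gabdg'
  #23 SA[23]=16  'gadagabdg'
  #24 SA[24]=13  'gdegadagabdg'

SA = [21, 17, 19, 2, 3, 4, 6, 22, 9, 11, 1, 5, 18, 7, 14, 23, 8, 15, 10, 0, 12, 24, 20, 16, 13]
rank  pair      lcp
   1  s[21:],s[17:]  1  'a'
   2  s[17:],s[19:]  1  'a'
   3  s[19:],s[2:]  0  ''
   4  s[2:],s[3:]  2  'bb'
   5  s[3:],s[4:]  1  'b'
   6  s[4:],s[6:]  1  'b'
   7  s[6:],s[22:]  2  'bd'
   8  s[22:],s[9:]  1  'b'
   9  s[9:],s[11:]  2  'bf'
  10  s[11:],s[1:]  0  ''
  11  s[1:],s[5:]  2  'cb'
  12  s[5:],s[18:]  0  ''
  13  s[18:],s[7:]  1  'd'
  14  s[7:],s[14:]  2  'de'
  15  s[14:],s[23:]  1  'd'
  16  s[23:],s[8:]  0  ''
  17  s[8:],s[15:]  1  'e'
  18  s[15:],s[10:]  0  ''
  19  s[10:],s[0:]  1  'f'
  20  s[0:],s[12:]  1  'f'
  21  s[12:],s[24:]  0  ''
  22  s[24:],s[20:]  1  'g'
  23  s[20:],s[16:]  2  'ga'
  24  s[16:],s[13:]  1  'g'

[0, 1, 1, 0, 2, 1, 1, 2, 1, 2, 0, 2, 0, 1, 2, 1, 0, 1, 0, 1, 1, 0, 1, 2, 1]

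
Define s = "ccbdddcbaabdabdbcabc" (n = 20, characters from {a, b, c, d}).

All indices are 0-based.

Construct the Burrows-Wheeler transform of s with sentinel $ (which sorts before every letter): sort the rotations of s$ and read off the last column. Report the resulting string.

rank  rotation               last
    0  $ccbdddcbaabdabdbcabc  c
    1  aabdabdbcabc$ccbdddcb  b
    2  abc$ccbdddcbaabdabdbc  c
    3  abdabdbcabc$ccbdddcba  a
    4  abdbcabc$ccbdddcbaabd  d
    5  baabdabdbcabc$ccbdddc  c
    6  bc$ccbdddcbaabdabdbca  a
    7  bcabc$ccbdddcbaabdabd  d
    8  bdabdbcabc$ccbdddcbaa  a
    9  bdbcabc$ccbdddcbaabda  a
   10  bdddcbaabdabdbcabc$cc  c
   11  c$ccbdddcbaabdabdbcab  b
   12  cabc$ccbdddcbaabdabdb  b
   13  cbaabdabdbcabc$ccbddd  d
   14  cbdddcbaabdabdbcabc$c  c
   15  ccbdddcbaabdabdbcabc$  $
   16  dabdbcabc$ccbdddcbaab  b
   17  dbcabc$ccbdddcbaabdab  b
   18  dcbaabdabdbcabc$ccbdd  d
   19  ddcbaabdabdbcabc$ccbd  d
   20  dddcbaabdabdbcabc$ccb  b

cbcadcadaacbbdc$bbddb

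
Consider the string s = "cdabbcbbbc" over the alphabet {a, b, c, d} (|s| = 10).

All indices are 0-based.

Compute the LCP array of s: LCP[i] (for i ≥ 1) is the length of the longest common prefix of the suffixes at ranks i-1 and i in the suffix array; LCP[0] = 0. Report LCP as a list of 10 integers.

sorted suffixes:
  #0 SA[0]=2  'abbcbbbc'
  #1 SA[1]=6  'bbbc'
  #2 SA[2]=7  'bbc'
  #3 SA[3]=3  'bbcbbbc'
  #4 SA[4]=8  'bc'
  #5 SA[5]=4  'bcbbbc'
  #6 SA[6]=9  'c'
  #7 SA[7]=5  'cbbbc'
  #8 SA[8]=0  'cdabbcbbbc'
  #9 SA[9]=1  'dabbcbbbc'

SA = [2, 6, 7, 3, 8, 4, 9, 5, 0, 1]
i: (SA[i-1],SA[i]) lcp shared
  1: (2,6) 0 ''
  2: (6,7) 2 'bb'
  3: (7,3) 3 'bbc'
  4: (3,8) 1 'b'
  5: (8,4) 2 'bc'
  6: (4,9) 0 ''
  7: (9,5) 1 'c'
  8: (5,0) 1 'c'
  9: (0,1) 0 ''

[0, 0, 2, 3, 1, 2, 0, 1, 1, 0]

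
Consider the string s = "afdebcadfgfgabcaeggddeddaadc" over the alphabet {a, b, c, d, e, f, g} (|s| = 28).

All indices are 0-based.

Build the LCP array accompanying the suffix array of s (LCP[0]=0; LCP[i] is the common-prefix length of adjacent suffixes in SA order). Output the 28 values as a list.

rank→(start, suffix):
  0 → (24, 'aadc')
  1 → (12, 'abcaeggddeddaadc')
  2 → (25, 'adc')
  3 → (6, 'adfgfgabcaeggddeddaadc')
  4 → (15, 'aeggddeddaadc')
  5 → (0, 'afdebcadfgfgabcaeggddeddaadc')
  6 → (4, 'bcadfgfgabcaeggddeddaadc')
  7 → (13, 'bcaeggddeddaadc')
  8 → (27, 'c')
  9 → (5, 'cadfgfgabcaeggddeddaadc')
  10 → (14, 'caeggddeddaadc')
  11 → (23, 'daadc')
  12 → (26, 'dc')
  13 → (22, 'ddaadc')
  14 → (19, 'ddeddaadc')
  15 → (2, 'debcadfgfgabcaeggddeddaadc')
  16 → (20, 'deddaadc')
  17 → (7, 'dfgfgabcaeggddeddaadc')
  18 → (3, 'ebcadfgfgabcaeggddeddaadc')
  19 → (21, 'eddaadc')
  20 → (16, 'eggddeddaadc')
  21 → (1, 'fdebcadfgfgabcaeggddeddaadc')
  22 → (10, 'fgabcaeggddeddaadc')
  23 → (8, 'fgfgabcaeggddeddaadc')
  24 → (11, 'gabcaeggddeddaadc')
  25 → (18, 'gddeddaadc')
  26 → (9, 'gfgabcaeggddeddaadc')
  27 → (17, 'ggddeddaadc')

SA = [24, 12, 25, 6, 15, 0, 4, 13, 27, 5, 14, 23, 26, 22, 19, 2, 20, 7, 3, 21, 16, 1, 10, 8, 11, 18, 9, 17]
rank  pair      lcp
   1  s[24:],s[12:]  1  'a'
   2  s[12:],s[25:]  1  'a'
   3  s[25:],s[6:]  2  'ad'
   4  s[6:],s[15:]  1  'a'
   5  s[15:],s[0:]  1  'a'
   6  s[0:],s[4:]  0  ''
   7  s[4:],s[13:]  3  'bca'
   8  s[13:],s[27:]  0  ''
   9  s[27:],s[5:]  1  'c'
  10  s[5:],s[14:]  2  'ca'
  11  s[14:],s[23:]  0  ''
  12  s[23:],s[26:]  1  'd'
  13  s[26:],s[22:]  1  'd'
  14  s[22:],s[19:]  2  'dd'
  15  s[19:],s[2:]  1  'd'
  16  s[2:],s[20:]  2  'de'
  17  s[20:],s[7:]  1  'd'
  18  s[7:],s[3:]  0  ''
  19  s[3:],s[21:]  1  'e'
  20  s[21:],s[16:]  1  'e'
  21  s[16:],s[1:]  0  ''
  22  s[1:],s[10:]  1  'f'
  23  s[10:],s[8:]  2  'fg'
  24  s[8:],s[11:]  0  ''
  25  s[11:],s[18:]  1  'g'
  26  s[18:],s[9:]  1  'g'
  27  s[9:],s[17:]  1  'g'

[0, 1, 1, 2, 1, 1, 0, 3, 0, 1, 2, 0, 1, 1, 2, 1, 2, 1, 0, 1, 1, 0, 1, 2, 0, 1, 1, 1]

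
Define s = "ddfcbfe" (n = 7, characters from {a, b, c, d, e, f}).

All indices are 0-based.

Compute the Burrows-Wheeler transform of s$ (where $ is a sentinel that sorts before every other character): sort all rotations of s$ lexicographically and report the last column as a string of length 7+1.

ecf$dfdb

rank  rotation  last
    0  $ddfcbfe  e
    1  bfe$ddfc  c
    2  cbfe$ddf  f
    3  ddfcbfe$  $
    4  dfcbfe$d  d
    5  e$ddfcbf  f
    6  fcbfe$dd  d
    7  fe$ddfcb  b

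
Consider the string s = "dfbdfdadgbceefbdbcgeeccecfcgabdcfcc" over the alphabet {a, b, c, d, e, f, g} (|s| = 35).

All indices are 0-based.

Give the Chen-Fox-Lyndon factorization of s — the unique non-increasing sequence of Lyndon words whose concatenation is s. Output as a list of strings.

["df", "bdfd", "adgbceefbdbcgeeccecfcg", "abdcfcc"]

emit factor 1: 'df' (i=0, period=2)
emit factor 2: 'bdfd' (i=2, period=4)
emit factor 3: 'adgbceefbdbcgeeccecfcg' (i=6, period=22)
emit factor 4: 'abdcfcc' (i=28, period=7)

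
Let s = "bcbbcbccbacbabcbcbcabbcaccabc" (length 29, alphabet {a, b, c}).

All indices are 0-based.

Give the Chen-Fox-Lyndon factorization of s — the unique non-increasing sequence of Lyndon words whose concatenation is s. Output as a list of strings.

["bc", "bbcbcc", "b", "acb", "abcbcbc", "abbcaccabc"]

emit factor 1: 'bc' (i=0, period=2)
emit factor 2: 'bbcbcc' (i=2, period=6)
emit factor 3: 'b' (i=8, period=1)
emit factor 4: 'acb' (i=9, period=3)
emit factor 5: 'abcbcbc' (i=12, period=7)
emit factor 6: 'abbcaccabc' (i=19, period=10)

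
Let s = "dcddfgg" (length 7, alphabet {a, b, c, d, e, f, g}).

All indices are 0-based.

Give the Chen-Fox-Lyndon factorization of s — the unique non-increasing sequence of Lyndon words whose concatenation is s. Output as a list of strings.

emit factor 1: 'd' (i=0, period=1)
emit factor 2: 'cddfgg' (i=1, period=6)

["d", "cddfgg"]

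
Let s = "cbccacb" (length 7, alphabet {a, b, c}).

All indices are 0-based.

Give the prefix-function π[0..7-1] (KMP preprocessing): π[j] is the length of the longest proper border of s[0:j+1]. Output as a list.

π[0] = 0
j=1 s[j]='b': π[1]=0 (border '')
j=2 s[j]='c': π[2]=1 (border 'c')
j=3 s[j]='c': k: 1→0; π[3]=1 (border 'c')
j=4 s[j]='a': k: 1→0; π[4]=0 (border '')
j=5 s[j]='c': π[5]=1 (border 'c')
j=6 s[j]='b': π[6]=2 (border 'cb')

[0, 0, 1, 1, 0, 1, 2]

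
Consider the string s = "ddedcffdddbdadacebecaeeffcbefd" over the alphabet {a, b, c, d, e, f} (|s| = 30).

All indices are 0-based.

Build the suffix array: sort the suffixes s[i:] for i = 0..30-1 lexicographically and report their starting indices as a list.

[14, 12, 20, 10, 17, 26, 19, 25, 15, 4, 29, 13, 11, 9, 3, 8, 7, 0, 1, 16, 18, 2, 21, 27, 22, 24, 28, 6, 23, 5]

rank→(start, suffix):
  0 → (14, 'acebecaeeffcbefd')
  1 → (12, 'adacebecaeeffcbefd')
  2 → (20, 'aeeffcbefd')
  3 → (10, 'bdadacebecaeeffcbefd')
  4 → (17, 'becaeeffcbefd')
  5 → (26, 'befd')
  6 → (19, 'caeeffcbefd')
  7 → (25, 'cbefd')
  8 → (15, 'cebecaeeffcbefd')
  9 → (4, 'cffdddbdadacebecaeeffcbefd')
  10 → (29, 'd')
  11 → (13, 'dacebecaeeffcbefd')
  12 → (11, 'dadacebecaeeffcbefd')
  13 → (9, 'dbdadacebecaeeffcbefd')
  14 → (3, 'dcffdddbdadacebecaeeffcbefd')
  15 → (8, 'ddbdadacebecaeeffcbefd')
  16 → (7, 'dddbdadacebecaeeffcbefd')
  17 → (0, 'ddedcffdddbdadacebecaeeffcbefd')
  18 → (1, 'dedcffdddbdadacebecaeeffcbefd')
  19 → (16, 'ebecaeeffcbefd')
  20 → (18, 'ecaeeffcbefd')
  21 → (2, 'edcffdddbdadacebecaeeffcbefd')
  22 → (21, 'eeffcbefd')
  23 → (27, 'efd')
  24 → (22, 'effcbefd')
  25 → (24, 'fcbefd')
  26 → (28, 'fd')
  27 → (6, 'fdddbdadacebecaeeffcbefd')
  28 → (23, 'ffcbefd')
  29 → (5, 'ffdddbdadacebecaeeffcbefd')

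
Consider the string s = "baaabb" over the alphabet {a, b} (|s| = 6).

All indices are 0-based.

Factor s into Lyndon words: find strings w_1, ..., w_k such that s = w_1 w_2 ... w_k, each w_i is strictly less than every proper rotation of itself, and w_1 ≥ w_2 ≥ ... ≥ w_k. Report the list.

["b", "aaabb"]

emit factor 1: 'b' (i=0, period=1)
emit factor 2: 'aaabb' (i=1, period=5)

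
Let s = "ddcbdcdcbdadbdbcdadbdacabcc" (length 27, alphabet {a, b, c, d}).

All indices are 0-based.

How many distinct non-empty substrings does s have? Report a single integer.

rank | idx | suffix
   0 |  23 | abcc
   1 |  21 | acabcc
   2 |  17 | adbdacabcc
   3 |  10 | adbdbcdadbdacabcc
   4 |  24 | bcc
   5 |  14 | bcdadbdacabcc
   6 |  19 | bdacabcc
   7 |   8 | bdadbdbcdadbdacabcc
   8 |  12 | bdbcdadbdacabcc
   9 |   3 | bdcdcbdadbdbcdadbdacabcc
  10 |  26 | c
  11 |  22 | cabcc
  12 |   7 | cbdadbdbcdadbdacabcc
  13 |   2 | cbdcdcbdadbdbcdadbdacabcc
  14 |  25 | cc
  15 |  15 | cdadbdacabcc
  16 |   5 | cdcbdadbdbcdadbdacabcc
  17 |  20 | dacabcc
  18 |  16 | dadbdacabcc
  19 |   9 | dadbdbcdadbdacabcc
  20 |  13 | dbcdadbdacabcc
  21 |  18 | dbdacabcc
  22 |  11 | dbdbcdadbdacabcc
  23 |   6 | dcbdadbdbcdadbdacabcc
  24 |   1 | dcbdcdcbdadbdbcdadbdacabcc
  25 |   4 | dcdcbdadbdbcdadbdacabcc
  26 |   0 | ddcbdcdcbdadbdbcdadbdacabcc

SA = [23, 21, 17, 10, 24, 14, 19, 8, 12, 3, 26, 22, 7, 2, 25, 15, 5, 20, 16, 9, 13, 18, 11, 6, 1, 4, 0]
rank  pair      lcp
   1  s[23:],s[21:]  1  'a'
   2  s[21:],s[17:]  1  'a'
   3  s[17:],s[10:]  4  'adbd'
   4  s[10:],s[24:]  0  ''
   5  s[24:],s[14:]  2  'bc'
   6  s[14:],s[19:]  1  'b'
   7  s[19:],s[8:]  3  'bda'
   8  s[8:],s[12:]  2  'bd'
   9  s[12:],s[3:]  2  'bd'
  10  s[3:],s[26:]  0  ''
  11  s[26:],s[22:]  1  'c'
  12  s[22:],s[7:]  1  'c'
  13  s[7:],s[2:]  3  'cbd'
  14  s[2:],s[25:]  1  'c'
  15  s[25:],s[15:]  1  'c'
  16  s[15:],s[5:]  2  'cd'
  17  s[5:],s[20:]  0  ''
  18  s[20:],s[16:]  2  'da'
  19  s[16:],s[9:]  5  'dadbd'
  20  s[9:],s[13:]  1  'd'
  21  s[13:],s[18:]  2  'db'
  22  s[18:],s[11:]  3  'dbd'
  23  s[11:],s[6:]  1  'd'
  24  s[6:],s[1:]  4  'dcbd'
  25  s[1:],s[4:]  2  'dc'
  26  s[4:],s[0:]  1  'd'

n(n+1)/2 = 27·28/2 = 378
Σ LCP = 0 + 1 + 1 + 4 + 0 + 2 + 1 + 3 + 2 + 2 + 0 + 1 + 1 + 3 + 1 + 1 + 2 + 0 + 2 + 5 + 1 + 2 + 3 + 1 + 4 + 2 + 1 = 46
distinct = 378 − 46 = 332

332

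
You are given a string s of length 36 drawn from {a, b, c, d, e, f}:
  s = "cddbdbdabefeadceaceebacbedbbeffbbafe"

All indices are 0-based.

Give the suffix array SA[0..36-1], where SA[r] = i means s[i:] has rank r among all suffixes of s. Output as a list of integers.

[7, 21, 16, 12, 33, 20, 32, 31, 26, 5, 3, 23, 8, 27, 22, 0, 14, 17, 6, 25, 4, 2, 13, 1, 35, 15, 11, 19, 24, 18, 9, 28, 30, 34, 10, 29]

rank→(start, suffix):
  0 → (7, 'abefeadceaceebacbedbbeffbbafe')
  1 → (21, 'acbedbbeffbbafe')
  2 → (16, 'aceebacbedbbeffbbafe')
  3 → (12, 'adceaceebacbedbbeffbbafe')
  4 → (33, 'afe')
  5 → (20, 'bacbedbbeffbbafe')
  6 → (32, 'bafe')
  7 → (31, 'bbafe')
  8 → (26, 'bbeffbbafe')
  9 → (5, 'bdabefeadceaceebacbedbbeffbbafe')
  10 → (3, 'bdbdabefeadceaceebacbedbbeffbbafe')
  11 → (23, 'bedbbeffbbafe')
  12 → (8, 'befeadceaceebacbedbbeffbbafe')
  13 → (27, 'beffbbafe')
  14 → (22, 'cbedbbeffbbafe')
  15 → (0, 'cddbdbdabefeadceaceebacbedbbeffbbafe')
  16 → (14, 'ceaceebacbedbbeffbbafe')
  17 → (17, 'ceebacbedbbeffbbafe')
  18 → (6, 'dabefeadceaceebacbedbbeffbbafe')
  19 → (25, 'dbbeffbbafe')
  20 → (4, 'dbdabefeadceaceebacbedbbeffbbafe')
  21 → (2, 'dbdbdabefeadceaceebacbedbbeffbbafe')
  22 → (13, 'dceaceebacbedbbeffbbafe')
  23 → (1, 'ddbdbdabefeadceaceebacbedbbeffbbafe')
  24 → (35, 'e')
  25 → (15, 'eaceebacbedbbeffbbafe')
  26 → (11, 'eadceaceebacbedbbeffbbafe')
  27 → (19, 'ebacbedbbeffbbafe')
  28 → (24, 'edbbeffbbafe')
  29 → (18, 'eebacbedbbeffbbafe')
  30 → (9, 'efeadceaceebacbedbbeffbbafe')
  31 → (28, 'effbbafe')
  32 → (30, 'fbbafe')
  33 → (34, 'fe')
  34 → (10, 'feadceaceebacbedbbeffbbafe')
  35 → (29, 'ffbbafe')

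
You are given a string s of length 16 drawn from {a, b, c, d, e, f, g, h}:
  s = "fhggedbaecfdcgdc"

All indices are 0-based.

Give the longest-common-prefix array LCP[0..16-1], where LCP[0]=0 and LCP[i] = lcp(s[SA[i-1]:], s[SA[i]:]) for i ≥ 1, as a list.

rank | idx | suffix
   0 |   7 | aecfdcgdc
   1 |   6 | baecfdcgdc
   2 |  15 | c
   3 |   9 | cfdcgdc
   4 |  12 | cgdc
   5 |   5 | dbaecfdcgdc
   6 |  14 | dc
   7 |  11 | dcgdc
   8 |   8 | ecfdcgdc
   9 |   4 | edbaecfdcgdc
  10 |  10 | fdcgdc
  11 |   0 | fhggedbaecfdcgdc
  12 |  13 | gdc
  13 |   3 | gedbaecfdcgdc
  14 |   2 | ggedbaecfdcgdc
  15 |   1 | hggedbaecfdcgdc

SA = [7, 6, 15, 9, 12, 5, 14, 11, 8, 4, 10, 0, 13, 3, 2, 1]
i: (SA[i-1],SA[i]) lcp shared
  1: (7,6) 0 ''
  2: (6,15) 0 ''
  3: (15,9) 1 'c'
  4: (9,12) 1 'c'
  5: (12,5) 0 ''
  6: (5,14) 1 'd'
  7: (14,11) 2 'dc'
  8: (11,8) 0 ''
  9: (8,4) 1 'e'
  10: (4,10) 0 ''
  11: (10,0) 1 'f'
  12: (0,13) 0 ''
  13: (13,3) 1 'g'
  14: (3,2) 1 'g'
  15: (2,1) 0 ''

[0, 0, 0, 1, 1, 0, 1, 2, 0, 1, 0, 1, 0, 1, 1, 0]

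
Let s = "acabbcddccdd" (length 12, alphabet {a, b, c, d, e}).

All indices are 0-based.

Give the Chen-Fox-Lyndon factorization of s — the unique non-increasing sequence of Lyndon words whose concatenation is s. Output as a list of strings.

emit factor 1: 'ac' (i=0, period=2)
emit factor 2: 'abbcddccdd' (i=2, period=10)

["ac", "abbcddccdd"]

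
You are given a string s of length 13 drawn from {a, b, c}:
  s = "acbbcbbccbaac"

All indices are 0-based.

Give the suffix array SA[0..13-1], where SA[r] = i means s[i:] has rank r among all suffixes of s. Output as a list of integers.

sorted suffixes:
  #0 SA[0]=10  'aac'
  #1 SA[1]=11  'ac'
  #2 SA[2]=0  'acbbcbbccbaac'
  #3 SA[3]=9  'baac'
  #4 SA[4]=2  'bbcbbccbaac'
  #5 SA[5]=5  'bbccbaac'
  #6 SA[6]=3  'bcbbccbaac'
  #7 SA[7]=6  'bccbaac'
  #8 SA[8]=12  'c'
  #9 SA[9]=8  'cbaac'
  #10 SA[10]=1  'cbbcbbccbaac'
  #11 SA[11]=4  'cbbccbaac'
  #12 SA[12]=7  'ccbaac'

[10, 11, 0, 9, 2, 5, 3, 6, 12, 8, 1, 4, 7]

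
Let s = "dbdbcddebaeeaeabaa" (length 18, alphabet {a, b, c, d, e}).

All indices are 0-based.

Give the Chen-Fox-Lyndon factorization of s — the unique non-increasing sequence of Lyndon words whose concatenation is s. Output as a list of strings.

["d", "bd", "bcdde", "b", "aee", "ae", "ab", "a", "a"]

emit factor 1: 'd' (i=0, period=1)
emit factor 2: 'bd' (i=1, period=2)
emit factor 3: 'bcdde' (i=3, period=5)
emit factor 4: 'b' (i=8, period=1)
emit factor 5: 'aee' (i=9, period=3)
emit factor 6: 'ae' (i=12, period=2)
emit factor 7: 'ab' (i=14, period=2)
emit factor 8: 'a' (i=16, period=1)
emit factor 9: 'a' (i=17, period=1)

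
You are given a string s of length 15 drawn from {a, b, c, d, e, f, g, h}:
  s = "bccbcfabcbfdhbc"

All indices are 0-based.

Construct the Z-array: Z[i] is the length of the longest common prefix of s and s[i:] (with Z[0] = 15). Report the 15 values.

Z[0]=15
i=1: i≥r, start 0; Z[1]=0
i=2: i≥r, start 0; Z[2]=0
i=3: i≥r, start 0; Z[3]=2 extend→box=[3,5)
i=4: min(r-i=1, Z[1]=0)=0; Z[4]=0
i=5: i≥r, start 0; Z[5]=0
i=6: i≥r, start 0; Z[6]=0
i=7: i≥r, start 0; Z[7]=2 extend→box=[7,9)
i=8: min(r-i=1, Z[1]=0)=0; Z[8]=0
i=9: i≥r, start 0; Z[9]=1 extend→box=[9,10)
i=10: i≥r, start 0; Z[10]=0
i=11: i≥r, start 0; Z[11]=0
i=12: i≥r, start 0; Z[12]=0
i=13: i≥r, start 0; Z[13]=2 extend→box=[13,15)
i=14: min(r-i=1, Z[1]=0)=0; Z[14]=0

[15, 0, 0, 2, 0, 0, 0, 2, 0, 1, 0, 0, 0, 2, 0]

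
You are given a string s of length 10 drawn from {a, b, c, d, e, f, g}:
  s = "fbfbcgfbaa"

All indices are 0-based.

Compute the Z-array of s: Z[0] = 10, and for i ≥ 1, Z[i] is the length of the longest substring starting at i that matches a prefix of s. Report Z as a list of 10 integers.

Z[0]=10
i=1: fresh scan; Z[1]=0
i=2: fresh scan; Z[2]=2 grow→box=[2,4)
i=3: min(r-i=1, Z[1]=0)=0; Z[3]=0
i=4: fresh scan; Z[4]=0
i=5: fresh scan; Z[5]=0
i=6: fresh scan; Z[6]=2 grow→box=[6,8)
i=7: min(r-i=1, Z[1]=0)=0; Z[7]=0
i=8: fresh scan; Z[8]=0
i=9: fresh scan; Z[9]=0

[10, 0, 2, 0, 0, 0, 2, 0, 0, 0]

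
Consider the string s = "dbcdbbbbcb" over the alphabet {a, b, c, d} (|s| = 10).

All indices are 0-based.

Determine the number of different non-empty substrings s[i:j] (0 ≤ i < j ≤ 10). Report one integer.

sorted suffixes:
  #0 SA[0]=9  'b'
  #1 SA[1]=4  'bbbbcb'
  #2 SA[2]=5  'bbbcb'
  #3 SA[3]=6  'bbcb'
  #4 SA[4]=7  'bcb'
  #5 SA[5]=1  'bcdbbbbcb'
  #6 SA[6]=8  'cb'
  #7 SA[7]=2  'cdbbbbcb'
  #8 SA[8]=3  'dbbbbcb'
  #9 SA[9]=0  'dbcdbbbbcb'

SA = [9, 4, 5, 6, 7, 1, 8, 2, 3, 0]
i: (SA[i-1],SA[i]) lcp shared
  1: (9,4) 1 'b'
  2: (4,5) 3 'bbb'
  3: (5,6) 2 'bb'
  4: (6,7) 1 'b'
  5: (7,1) 2 'bc'
  6: (1,8) 0 ''
  7: (8,2) 1 'c'
  8: (2,3) 0 ''
  9: (3,0) 2 'db'

n(n+1)/2 = 10·11/2 = 55
Σ LCP = 0 + 1 + 3 + 2 + 1 + 2 + 0 + 1 + 0 + 2 = 12
distinct = 55 − 12 = 43

43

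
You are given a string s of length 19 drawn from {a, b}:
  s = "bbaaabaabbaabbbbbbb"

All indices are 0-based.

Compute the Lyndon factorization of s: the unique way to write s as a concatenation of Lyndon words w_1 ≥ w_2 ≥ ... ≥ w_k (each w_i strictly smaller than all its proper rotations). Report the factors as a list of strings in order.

["b", "b", "aaabaabbaabbbbbbb"]

emit factor 1: 'b' (i=0, period=1)
emit factor 2: 'b' (i=1, period=1)
emit factor 3: 'aaabaabbaabbbbbbb' (i=2, period=17)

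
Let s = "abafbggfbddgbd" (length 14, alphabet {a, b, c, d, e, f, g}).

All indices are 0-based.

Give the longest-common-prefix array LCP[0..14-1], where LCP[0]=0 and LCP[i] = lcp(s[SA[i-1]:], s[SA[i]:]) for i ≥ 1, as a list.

[0, 1, 0, 1, 2, 1, 0, 1, 1, 0, 2, 0, 1, 1]

rank | idx | suffix
   0 |   0 | abafbggfbddgbd
   1 |   2 | afbggfbddgbd
   2 |   1 | bafbggfbddgbd
   3 |  12 | bd
   4 |   8 | bddgbd
   5 |   4 | bggfbddgbd
   6 |  13 | d
   7 |   9 | ddgbd
   8 |  10 | dgbd
   9 |   7 | fbddgbd
  10 |   3 | fbggfbddgbd
  11 |  11 | gbd
  12 |   6 | gfbddgbd
  13 |   5 | ggfbddgbd

SA = [0, 2, 1, 12, 8, 4, 13, 9, 10, 7, 3, 11, 6, 5]
rank  pair      lcp
   1  s[0:],s[2:]  1  'a'
   2  s[2:],s[1:]  0  ''
   3  s[1:],s[12:]  1  'b'
   4  s[12:],s[8:]  2  'bd'
   5  s[8:],s[4:]  1  'b'
   6  s[4:],s[13:]  0  ''
   7  s[13:],s[9:]  1  'd'
   8  s[9:],s[10:]  1  'd'
   9  s[10:],s[7:]  0  ''
  10  s[7:],s[3:]  2  'fb'
  11  s[3:],s[11:]  0  ''
  12  s[11:],s[6:]  1  'g'
  13  s[6:],s[5:]  1  'g'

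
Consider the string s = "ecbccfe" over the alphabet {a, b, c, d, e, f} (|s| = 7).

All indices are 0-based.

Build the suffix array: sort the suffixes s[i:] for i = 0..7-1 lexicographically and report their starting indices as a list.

sorted suffixes:
  #0 SA[0]=2  'bccfe'
  #1 SA[1]=1  'cbccfe'
  #2 SA[2]=3  'ccfe'
  #3 SA[3]=4  'cfe'
  #4 SA[4]=6  'e'
  #5 SA[5]=0  'ecbccfe'
  #6 SA[6]=5  'fe'

[2, 1, 3, 4, 6, 0, 5]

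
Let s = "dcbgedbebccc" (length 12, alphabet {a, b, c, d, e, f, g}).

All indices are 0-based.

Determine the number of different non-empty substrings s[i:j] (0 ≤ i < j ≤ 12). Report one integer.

rank→(start, suffix):
  0 → (8, 'bccc')
  1 → (6, 'bebccc')
  2 → (2, 'bgedbebccc')
  3 → (11, 'c')
  4 → (1, 'cbgedbebccc')
  5 → (10, 'cc')
  6 → (9, 'ccc')
  7 → (5, 'dbebccc')
  8 → (0, 'dcbgedbebccc')
  9 → (7, 'ebccc')
  10 → (4, 'edbebccc')
  11 → (3, 'gedbebccc')

SA = [8, 6, 2, 11, 1, 10, 9, 5, 0, 7, 4, 3]
rank  pair      lcp
   1  s[8:],s[6:]  1  'b'
   2  s[6:],s[2:]  1  'b'
   3  s[2:],s[11:]  0  ''
   4  s[11:],s[1:]  1  'c'
   5  s[1:],s[10:]  1  'c'
   6  s[10:],s[9:]  2  'cc'
   7  s[9:],s[5:]  0  ''
   8  s[5:],s[0:]  1  'd'
   9  s[0:],s[7:]  0  ''
  10  s[7:],s[4:]  1  'e'
  11  s[4:],s[3:]  0  ''

n(n+1)/2 = 12·13/2 = 78
Σ LCP = 0 + 1 + 1 + 0 + 1 + 1 + 2 + 0 + 1 + 0 + 1 + 0 = 8
distinct = 78 − 8 = 70

70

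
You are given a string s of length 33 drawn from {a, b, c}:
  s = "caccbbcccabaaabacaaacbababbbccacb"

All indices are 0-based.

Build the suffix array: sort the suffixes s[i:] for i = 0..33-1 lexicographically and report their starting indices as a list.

[11, 17, 12, 18, 9, 22, 13, 24, 15, 30, 19, 1, 32, 10, 21, 23, 14, 25, 26, 4, 27, 5, 16, 8, 29, 0, 31, 20, 3, 7, 28, 2, 6]

sorted suffixes:
  #0 SA[0]=11  'aaabacaaacbababbbccacb'
  #1 SA[1]=17  'aaacbababbbccacb'
  #2 SA[2]=12  'aabacaaacbababbbccacb'
  #3 SA[3]=18  'aacbababbbccacb'
  #4 SA[4]=9  'abaaabacaaacbababbbccacb'
  #5 SA[5]=22  'ababbbccacb'
  #6 SA[6]=13  'abacaaacbababbbccacb'
  #7 SA[7]=24  'abbbccacb'
  #8 SA[8]=15  'acaaacbababbbccacb'
  #9 SA[9]=30  'acb'
  #10 SA[10]=19  'acbababbbccacb'
  #11 SA[11]=1  'accbbcccabaaabacaaacbababbbccacb'
  #12 SA[12]=32  'b'
  #13 SA[13]=10  'baaabacaaacbababbbccacb'
  #14 SA[14]=21  'bababbbccacb'
  #15 SA[15]=23  'babbbccacb'
  #16 SA[16]=14  'bacaaacbababbbccacb'
  #17 SA[17]=25  'bbbccacb'
  #18 SA[18]=26  'bbccacb'
  #19 SA[19]=4  'bbcccabaaabacaaacbababbbccacb'
  #20 SA[20]=27  'bccacb'
  #21 SA[21]=5  'bcccabaaabacaaacbababbbccacb'
  #22 SA[22]=16  'caaacbababbbccacb'
  #23 SA[23]=8  'cabaaabacaaacbababbbccacb'
  #24 SA[24]=29  'cacb'
  #25 SA[25]=0  'caccbbcccabaaabacaaacbababbbccacb'
  #26 SA[26]=31  'cb'
  #27 SA[27]=20  'cbababbbccacb'
  #28 SA[28]=3  'cbbcccabaaabacaaacbababbbccacb'
  #29 SA[29]=7  'ccabaaabacaaacbababbbccacb'
  #30 SA[30]=28  'ccacb'
  #31 SA[31]=2  'ccbbcccabaaabacaaacbababbbccacb'
  #32 SA[32]=6  'cccabaaabacaaacbababbbccacb'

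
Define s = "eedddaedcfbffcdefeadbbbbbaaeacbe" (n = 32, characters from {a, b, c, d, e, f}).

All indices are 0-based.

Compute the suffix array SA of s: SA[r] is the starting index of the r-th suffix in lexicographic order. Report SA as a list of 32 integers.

rank | idx | suffix
   0 |  25 | aaeacbe
   1 |  28 | acbe
   2 |  18 | adbbbbbaaeacbe
   3 |  26 | aeacbe
   4 |   5 | aedcfbffcdefeadbbbbbaaeacbe
   5 |  24 | baaeacbe
   6 |  23 | bbaaeacbe
   7 |  22 | bbbaaeacbe
   8 |  21 | bbbbaaeacbe
   9 |  20 | bbbbbaaeacbe
  10 |  30 | be
  11 |  10 | bffcdefeadbbbbbaaeacbe
  12 |  29 | cbe
  13 |  13 | cdefeadbbbbbaaeacbe
  14 |   8 | cfbffcdefeadbbbbbaaeacbe
  15 |   4 | daedcfbffcdefeadbbbbbaaeacbe
  16 |  19 | dbbbbbaaeacbe
  17 |   7 | dcfbffcdefeadbbbbbaaeacbe
  18 |   3 | ddaedcfbffcdefeadbbbbbaaeacbe
  19 |   2 | dddaedcfbffcdefeadbbbbbaaeacbe
  20 |  14 | defeadbbbbbaaeacbe
  21 |  31 | e
  22 |  27 | eacbe
  23 |  17 | eadbbbbbaaeacbe
  24 |   6 | edcfbffcdefeadbbbbbaaeacbe
  25 |   1 | edddaedcfbffcdefeadbbbbbaaeacbe
  26 |   0 | eedddaedcfbffcdefeadbbbbbaaeacbe
  27 |  15 | efeadbbbbbaaeacbe
  28 |   9 | fbffcdefeadbbbbbaaeacbe
  29 |  12 | fcdefeadbbbbbaaeacbe
  30 |  16 | feadbbbbbaaeacbe
  31 |  11 | ffcdefeadbbbbbaaeacbe

[25, 28, 18, 26, 5, 24, 23, 22, 21, 20, 30, 10, 29, 13, 8, 4, 19, 7, 3, 2, 14, 31, 27, 17, 6, 1, 0, 15, 9, 12, 16, 11]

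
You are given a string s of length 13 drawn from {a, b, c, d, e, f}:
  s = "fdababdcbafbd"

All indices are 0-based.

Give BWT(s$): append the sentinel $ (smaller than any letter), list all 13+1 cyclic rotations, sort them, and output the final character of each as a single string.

rank  rotation        last
    0  $fdababdcbafbd  d
    1  ababdcbafbd$fd  d
    2  abdcbafbd$fdab  b
    3  afbd$fdababdcb  b
    4  babdcbafbd$fda  a
    5  bafbd$fdababdc  c
    6  bd$fdababdcbaf  f
    7  bdcbafbd$fdaba  a
    8  cbafbd$fdababd  d
    9  d$fdababdcbafb  b
   10  dababdcbafbd$f  f
   11  dcbafbd$fdabab  b
   12  fbd$fdababdcba  a
   13  fdababdcbafbd$  $

ddbbacfadbfba$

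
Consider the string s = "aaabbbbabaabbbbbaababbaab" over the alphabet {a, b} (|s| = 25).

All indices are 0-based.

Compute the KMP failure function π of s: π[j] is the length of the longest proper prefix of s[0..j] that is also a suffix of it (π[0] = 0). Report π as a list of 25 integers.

π[0] = 0
j=1 s[j]='a': π[1]=1 (border 'a')
j=2 s[j]='a': π[2]=2 (border 'aa')
j=3 s[j]='b': k: 2→1→0; π[3]=0 (border '')
j=4 s[j]='b': π[4]=0 (border '')
j=5 s[j]='b': π[5]=0 (border '')
j=6 s[j]='b': π[6]=0 (border '')
j=7 s[j]='a': π[7]=1 (border 'a')
j=8 s[j]='b': k: 1→0; π[8]=0 (border '')
j=9 s[j]='a': π[9]=1 (border 'a')
j=10 s[j]='a': π[10]=2 (border 'aa')
j=11 s[j]='b': k: 2→1→0; π[11]=0 (border '')
j=12 s[j]='b': π[12]=0 (border '')
j=13 s[j]='b': π[13]=0 (border '')
j=14 s[j]='b': π[14]=0 (border '')
j=15 s[j]='b': π[15]=0 (border '')
j=16 s[j]='a': π[16]=1 (border 'a')
j=17 s[j]='a': π[17]=2 (border 'aa')
j=18 s[j]='b': k: 2→1→0; π[18]=0 (border '')
j=19 s[j]='a': π[19]=1 (border 'a')
j=20 s[j]='b': k: 1→0; π[20]=0 (border '')
j=21 s[j]='b': π[21]=0 (border '')
j=22 s[j]='a': π[22]=1 (border 'a')
j=23 s[j]='a': π[23]=2 (border 'aa')
j=24 s[j]='b': k: 2→1→0; π[24]=0 (border '')

[0, 1, 2, 0, 0, 0, 0, 1, 0, 1, 2, 0, 0, 0, 0, 0, 1, 2, 0, 1, 0, 0, 1, 2, 0]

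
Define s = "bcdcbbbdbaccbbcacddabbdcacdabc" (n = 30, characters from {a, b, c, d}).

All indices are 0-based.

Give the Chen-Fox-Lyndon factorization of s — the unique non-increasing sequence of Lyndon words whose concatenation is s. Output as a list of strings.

emit factor 1: 'bcdc' (i=0, period=4)
emit factor 2: 'bbbd' (i=4, period=4)
emit factor 3: 'b' (i=8, period=1)
emit factor 4: 'accbbcacdd' (i=9, period=10)
emit factor 5: 'abbdcacdabc' (i=19, period=11)

["bcdc", "bbbd", "b", "accbbcacdd", "abbdcacdabc"]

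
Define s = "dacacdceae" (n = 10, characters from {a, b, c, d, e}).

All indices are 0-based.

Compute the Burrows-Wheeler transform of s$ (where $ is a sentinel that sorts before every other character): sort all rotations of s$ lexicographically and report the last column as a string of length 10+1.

rank  rotation     last
    0  $dacacdceae  e
    1  acacdceae$d  d
    2  acdceae$dac  c
    3  ae$dacacdce  e
    4  cacdceae$da  a
    5  cdceae$daca  a
    6  ceae$dacacd  d
    7  dacacdceae$  $
    8  dceae$dacac  c
    9  e$dacacdcea  a
   10  eae$dacacdc  c

edceaad$cac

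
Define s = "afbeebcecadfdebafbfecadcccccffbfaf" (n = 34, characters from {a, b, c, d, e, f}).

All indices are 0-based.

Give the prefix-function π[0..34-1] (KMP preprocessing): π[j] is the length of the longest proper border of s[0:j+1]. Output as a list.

[0, 0, 0, 0, 0, 0, 0, 0, 0, 1, 0, 0, 0, 0, 0, 1, 2, 3, 0, 0, 0, 1, 0, 0, 0, 0, 0, 0, 0, 0, 0, 0, 1, 2]

π[0] = 0
j=1 s[j]='f': π[1]=0 (border '')
j=2 s[j]='b': π[2]=0 (border '')
j=3 s[j]='e': π[3]=0 (border '')
j=4 s[j]='e': π[4]=0 (border '')
j=5 s[j]='b': π[5]=0 (border '')
j=6 s[j]='c': π[6]=0 (border '')
j=7 s[j]='e': π[7]=0 (border '')
j=8 s[j]='c': π[8]=0 (border '')
j=9 s[j]='a': π[9]=1 (border 'a')
j=10 s[j]='d': k: 1→0; π[10]=0 (border '')
j=11 s[j]='f': π[11]=0 (border '')
j=12 s[j]='d': π[12]=0 (border '')
j=13 s[j]='e': π[13]=0 (border '')
j=14 s[j]='b': π[14]=0 (border '')
j=15 s[j]='a': π[15]=1 (border 'a')
j=16 s[j]='f': π[16]=2 (border 'af')
j=17 s[j]='b': π[17]=3 (border 'afb')
j=18 s[j]='f': k: 3→0; π[18]=0 (border '')
j=19 s[j]='e': π[19]=0 (border '')
j=20 s[j]='c': π[20]=0 (border '')
j=21 s[j]='a': π[21]=1 (border 'a')
j=22 s[j]='d': k: 1→0; π[22]=0 (border '')
j=23 s[j]='c': π[23]=0 (border '')
j=24 s[j]='c': π[24]=0 (border '')
j=25 s[j]='c': π[25]=0 (border '')
j=26 s[j]='c': π[26]=0 (border '')
j=27 s[j]='c': π[27]=0 (border '')
j=28 s[j]='f': π[28]=0 (border '')
j=29 s[j]='f': π[29]=0 (border '')
j=30 s[j]='b': π[30]=0 (border '')
j=31 s[j]='f': π[31]=0 (border '')
j=32 s[j]='a': π[32]=1 (border 'a')
j=33 s[j]='f': π[33]=2 (border 'af')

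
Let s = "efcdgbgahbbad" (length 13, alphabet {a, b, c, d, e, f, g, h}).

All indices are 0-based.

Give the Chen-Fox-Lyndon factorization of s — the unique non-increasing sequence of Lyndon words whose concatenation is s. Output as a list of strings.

["ef", "cdg", "bg", "ahbb", "ad"]

emit factor 1: 'ef' (i=0, period=2)
emit factor 2: 'cdg' (i=2, period=3)
emit factor 3: 'bg' (i=5, period=2)
emit factor 4: 'ahbb' (i=7, period=4)
emit factor 5: 'ad' (i=11, period=2)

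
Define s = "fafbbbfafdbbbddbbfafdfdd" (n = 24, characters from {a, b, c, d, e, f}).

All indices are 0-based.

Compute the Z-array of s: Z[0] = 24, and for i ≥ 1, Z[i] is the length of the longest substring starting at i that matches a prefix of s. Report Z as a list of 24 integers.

[24, 0, 1, 0, 0, 0, 3, 0, 1, 0, 0, 0, 0, 0, 0, 0, 0, 3, 0, 1, 0, 1, 0, 0]

Z[0]=24
i=1: i≥r, start 0; Z[1]=0
i=2: i≥r, start 0; Z[2]=1 scan→box=[2,3)
i=3: i≥r, start 0; Z[3]=0
i=4: i≥r, start 0; Z[4]=0
i=5: i≥r, start 0; Z[5]=0
i=6: i≥r, start 0; Z[6]=3 scan→box=[6,9)
i=7: min(r-i=2, Z[1]=0)=0; Z[7]=0
i=8: min(r-i=1, Z[2]=1)=1; Z[8]=1
i=9: i≥r, start 0; Z[9]=0
i=10: i≥r, start 0; Z[10]=0
i=11: i≥r, start 0; Z[11]=0
i=12: i≥r, start 0; Z[12]=0
i=13: i≥r, start 0; Z[13]=0
i=14: i≥r, start 0; Z[14]=0
i=15: i≥r, start 0; Z[15]=0
i=16: i≥r, start 0; Z[16]=0
i=17: i≥r, start 0; Z[17]=3 scan→box=[17,20)
i=18: min(r-i=2, Z[1]=0)=0; Z[18]=0
i=19: min(r-i=1, Z[2]=1)=1; Z[19]=1
i=20: i≥r, start 0; Z[20]=0
i=21: i≥r, start 0; Z[21]=1 scan→box=[21,22)
i=22: i≥r, start 0; Z[22]=0
i=23: i≥r, start 0; Z[23]=0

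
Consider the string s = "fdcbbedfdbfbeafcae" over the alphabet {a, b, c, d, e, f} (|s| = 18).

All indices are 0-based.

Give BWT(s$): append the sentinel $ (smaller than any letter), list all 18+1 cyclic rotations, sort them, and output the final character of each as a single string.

rank  rotation             last
    0  $fdcbbedfdbfbeafcae  e
    1  ae$fdcbbedfdbfbeafc  c
    2  afcae$fdcbbedfdbfbe  e
    3  bbedfdbfbeafcae$fdc  c
    4  beafcae$fdcbbedfdbf  f
    5  bedfdbfbeafcae$fdcb  b
    6  bfbeafcae$fdcbbedfd  d
    7  cae$fdcbbedfdbfbeaf  f
    8  cbbedfdbfbeafcae$fd  d
    9  dbfbeafcae$fdcbbedf  f
   10  dcbbedfdbfbeafcae$f  f
   11  dfdbfbeafcae$fdcbbe  e
   12  e$fdcbbedfdbfbeafca  a
   13  eafcae$fdcbbedfdbfb  b
   14  edfdbfbeafcae$fdcbb  b
   15  fbeafcae$fdcbbedfdb  b
   16  fcae$fdcbbedfdbfbea  a
   17  fdbfbeafcae$fdcbbed  d
   18  fdcbbedfdbfbeafcae$  $

ececfbdfdffeabbbad$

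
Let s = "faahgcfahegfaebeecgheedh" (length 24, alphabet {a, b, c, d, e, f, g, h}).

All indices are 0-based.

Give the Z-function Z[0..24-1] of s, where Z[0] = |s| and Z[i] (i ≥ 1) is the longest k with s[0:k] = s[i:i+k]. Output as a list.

Z[0]=24
i=1: outside box; Z[1]=0
i=2: outside box; Z[2]=0
i=3: outside box; Z[3]=0
i=4: outside box; Z[4]=0
i=5: outside box; Z[5]=0
i=6: outside box; Z[6]=2 extend→box=[6,8)
i=7: min(r-i=1, Z[1]=0)=0; Z[7]=0
i=8: outside box; Z[8]=0
i=9: outside box; Z[9]=0
i=10: outside box; Z[10]=0
i=11: outside box; Z[11]=2 extend→box=[11,13)
i=12: min(r-i=1, Z[1]=0)=0; Z[12]=0
i=13: outside box; Z[13]=0
i=14: outside box; Z[14]=0
i=15: outside box; Z[15]=0
i=16: outside box; Z[16]=0
i=17: outside box; Z[17]=0
i=18: outside box; Z[18]=0
i=19: outside box; Z[19]=0
i=20: outside box; Z[20]=0
i=21: outside box; Z[21]=0
i=22: outside box; Z[22]=0
i=23: outside box; Z[23]=0

[24, 0, 0, 0, 0, 0, 2, 0, 0, 0, 0, 2, 0, 0, 0, 0, 0, 0, 0, 0, 0, 0, 0, 0]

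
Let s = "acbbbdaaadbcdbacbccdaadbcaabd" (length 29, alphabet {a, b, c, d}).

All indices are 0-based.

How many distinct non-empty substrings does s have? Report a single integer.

388

sorted suffixes:
  #0 SA[0]=6  'aaadbcdbacbccdaadbcaabd'
  #1 SA[1]=25  'aabd'
  #2 SA[2]=20  'aadbcaabd'
  #3 SA[3]=7  'aadbcdbacbccdaadbcaabd'
  #4 SA[4]=26  'abd'
  #5 SA[5]=0  'acbbbdaaadbcdbacbccdaadbcaabd'
  #6 SA[6]=14  'acbccdaadbcaabd'
  #7 SA[7]=21  'adbcaabd'
  #8 SA[8]=8  'adbcdbacbccdaadbcaabd'
  #9 SA[9]=13  'bacbccdaadbcaabd'
  #10 SA[10]=2  'bbbdaaadbcdbacbccdaadbcaabd'
  #11 SA[11]=3  'bbdaaadbcdbacbccdaadbcaabd'
  #12 SA[12]=23  'bcaabd'
  #13 SA[13]=16  'bccdaadbcaabd'
  #14 SA[14]=10  'bcdbacbccdaadbcaabd'
  #15 SA[15]=27  'bd'
  #16 SA[16]=4  'bdaaadbcdbacbccdaadbcaabd'
  #17 SA[17]=24  'caabd'
  #18 SA[18]=1  'cbbbdaaadbcdbacbccdaadbcaabd'
  #19 SA[19]=15  'cbccdaadbcaabd'
  #20 SA[20]=17  'ccdaadbcaabd'
  #21 SA[21]=18  'cdaadbcaabd'
  #22 SA[22]=11  'cdbacbccdaadbcaabd'
  #23 SA[23]=28  'd'
  #24 SA[24]=5  'daaadbcdbacbccdaadbcaabd'
  #25 SA[25]=19  'daadbcaabd'
  #26 SA[26]=12  'dbacbccdaadbcaabd'
  #27 SA[27]=22  'dbcaabd'
  #28 SA[28]=9  'dbcdbacbccdaadbcaabd'

SA = [6, 25, 20, 7, 26, 0, 14, 21, 8, 13, 2, 3, 23, 16, 10, 27, 4, 24, 1, 15, 17, 18, 11, 28, 5, 19, 12, 22, 9]
[i] adj suffixes → lcp
  [1] 6/25 → 2 ('aa')
  [2] 25/20 → 2 ('aa')
  [3] 20/7 → 5 ('aadbc')
  [4] 7/26 → 1 ('a')
  [5] 26/0 → 1 ('a')
  [6] 0/14 → 3 ('acb')
  [7] 14/21 → 1 ('a')
  [8] 21/8 → 4 ('adbc')
  [9] 8/13 → 0 ('')
  [10] 13/2 → 1 ('b')
  [11] 2/3 → 2 ('bb')
  [12] 3/23 → 1 ('b')
  [13] 23/16 → 2 ('bc')
  [14] 16/10 → 2 ('bc')
  [15] 10/27 → 1 ('b')
  [16] 27/4 → 2 ('bd')
  [17] 4/24 → 0 ('')
  [18] 24/1 → 1 ('c')
  [19] 1/15 → 2 ('cb')
  [20] 15/17 → 1 ('c')
  [21] 17/18 → 1 ('c')
  [22] 18/11 → 2 ('cd')
  [23] 11/28 → 0 ('')
  [24] 28/5 → 1 ('d')
  [25] 5/19 → 3 ('daa')
  [26] 19/12 → 1 ('d')
  [27] 12/22 → 2 ('db')
  [28] 22/9 → 3 ('dbc')

n(n+1)/2 = 29·30/2 = 435
Σ LCP = 0 + 2 + 2 + 5 + 1 + 1 + 3 + 1 + 4 + 0 + 1 + 2 + 1 + 2 + 2 + 1 + 2 + 0 + 1 + 2 + 1 + 1 + 2 + 0 + 1 + 3 + 1 + 2 + 3 = 47
distinct = 435 − 47 = 388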